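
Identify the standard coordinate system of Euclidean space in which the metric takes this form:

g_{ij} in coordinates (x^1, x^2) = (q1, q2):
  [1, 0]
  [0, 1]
All components are constant and the metric is the identity, i.e. orthonormal rectilinear coordinates.
Cartesian (2D) coordinates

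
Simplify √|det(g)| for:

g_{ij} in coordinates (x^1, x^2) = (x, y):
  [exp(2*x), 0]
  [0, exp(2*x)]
det(g) = exp(4*x)
√|det(g)| = exp(2*x)
Volume element: dV = exp(2*x) dx dy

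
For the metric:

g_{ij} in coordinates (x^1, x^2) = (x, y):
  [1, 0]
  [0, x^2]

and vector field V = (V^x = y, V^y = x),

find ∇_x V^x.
Non-zero Christoffel symbols:
Γ^x_{y y} = -x
Γ^y_{x y} = 1/x
∇_x V^x = ∂_x V^x + Γ^x_{x j} V^j
  = (0) + (0)(y) + (0)(x)
  = 0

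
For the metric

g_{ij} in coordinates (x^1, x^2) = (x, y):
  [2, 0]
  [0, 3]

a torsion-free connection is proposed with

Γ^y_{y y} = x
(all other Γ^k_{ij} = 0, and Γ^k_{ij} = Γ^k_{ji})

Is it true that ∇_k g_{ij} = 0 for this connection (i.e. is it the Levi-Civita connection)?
Using ∇_k g_{ij} = ∂_k g_{ij} - Γ^m_{ki} g_{mj} - Γ^m_{kj} g_{im}:
∇_y g_{yy} = (0) - (3*x) - (3*x) = -6*x ≠ 0
So the connection is not metric compatible (it is not the Levi-Civita connection).
No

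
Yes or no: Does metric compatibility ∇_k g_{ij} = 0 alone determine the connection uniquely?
One also needs vanishing torsion; metric compatibility plus torsion-freeness singles out the Levi-Civita connection.
No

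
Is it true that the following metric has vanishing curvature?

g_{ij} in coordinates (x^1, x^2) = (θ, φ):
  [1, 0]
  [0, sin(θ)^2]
Non-zero Christoffel symbols:
Γ^θ_{φ φ} = -sin(2*θ)/2
Γ^φ_{θ φ} = 1/tan(θ)
Ricci tensor: R_{θθ} = 1, R_{θφ} = 0, R_{φφ} = sin(θ)^2
The Ricci tensor is non-zero, so the Riemann tensor is non-zero: not flat.
No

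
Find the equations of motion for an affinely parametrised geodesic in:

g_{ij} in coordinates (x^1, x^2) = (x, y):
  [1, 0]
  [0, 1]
Geodesic equation: d^2x^k/dλ^2 + Γ^k_{ij} (dx^i/dλ)(dx^j/dλ) = 0.
All Christoffel symbols vanish, so the geodesics are straight lines:
d^2x/dλ^2 = 0
d^2y/dλ^2 = 0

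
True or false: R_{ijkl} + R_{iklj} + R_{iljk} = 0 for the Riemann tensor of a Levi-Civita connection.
This is the first (algebraic) Bianchi identity.
True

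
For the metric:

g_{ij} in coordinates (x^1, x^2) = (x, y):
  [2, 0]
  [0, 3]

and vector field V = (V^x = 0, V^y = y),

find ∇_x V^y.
All Christoffel symbols are zero.
∇_x V^y = ∂_x V^y + Γ^y_{x j} V^j
  = (0) + (0)(0) + (0)(y)
  = 0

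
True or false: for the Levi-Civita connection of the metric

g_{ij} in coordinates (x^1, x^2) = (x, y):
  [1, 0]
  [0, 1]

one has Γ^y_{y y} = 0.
Γ^y_{y y} = (1/2) g^{yy} (∂_y g_{yy} + ∂_y g_{yy} - ∂_y g_{yy}) = (1/2)(1)((0) + (0) - (0)) = 0
This equals the proposed value 0.
True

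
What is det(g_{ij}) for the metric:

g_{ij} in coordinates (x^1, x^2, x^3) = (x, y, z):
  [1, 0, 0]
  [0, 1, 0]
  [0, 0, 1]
Diagonal metric: det(g) = g_{11}·g_{22}·g_{33}
= (1)·(1)·(1)
det(g) = 1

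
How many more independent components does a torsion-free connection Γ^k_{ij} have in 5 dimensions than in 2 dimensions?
Independent components in n dimensions: n × n(n+1)/2 = n^2(n+1)/2.
5D: 5 × 15 = 75
2D: 2 × 3 = 6
Difference = 75 - 6 = 69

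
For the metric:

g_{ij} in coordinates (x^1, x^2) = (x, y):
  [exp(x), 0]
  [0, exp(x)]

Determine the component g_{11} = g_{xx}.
With x^1 = x, x^2 = y, g_{11} = g_{xx} is the row-1, column-1 entry of the matrix.
g_{11} = exp(x)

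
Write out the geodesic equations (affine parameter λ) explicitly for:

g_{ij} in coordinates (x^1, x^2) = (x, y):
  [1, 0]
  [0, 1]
Geodesic equation: d^2x^k/dλ^2 + Γ^k_{ij} (dx^i/dλ)(dx^j/dλ) = 0.
All Christoffel symbols vanish, so the geodesics are straight lines:
d^2x/dλ^2 = 0
d^2y/dλ^2 = 0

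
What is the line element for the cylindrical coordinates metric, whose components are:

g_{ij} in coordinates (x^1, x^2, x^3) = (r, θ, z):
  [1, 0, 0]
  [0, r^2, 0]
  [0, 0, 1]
ds^2 = g_{ij} dx^i dx^j; only the non-zero components contribute.
ds^2 = dr^2 + r^2 dθ^2 + dz^2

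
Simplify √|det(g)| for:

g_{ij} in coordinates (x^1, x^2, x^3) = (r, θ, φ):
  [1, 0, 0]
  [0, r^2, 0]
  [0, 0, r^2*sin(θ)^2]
det(g) = r^4*sin(θ)^2
√|det(g)| = r^2*sin(θ) (taking 0 < θ < π so that |sin(θ)| = sin(θ))
Volume element: dV = r^2*sin(θ) dr dθ dφ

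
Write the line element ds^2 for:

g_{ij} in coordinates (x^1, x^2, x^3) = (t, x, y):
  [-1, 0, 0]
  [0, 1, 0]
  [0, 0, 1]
ds^2 = g_{ij} dx^i dx^j; only the non-zero components contribute.
ds^2 = -dt^2 + dx^2 + dy^2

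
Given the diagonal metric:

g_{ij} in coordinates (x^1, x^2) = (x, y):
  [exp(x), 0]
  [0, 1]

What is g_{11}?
With x^1 = x, x^2 = y, g_{11} = g_{xx} is the row-1, column-1 entry of the matrix.
g_{11} = exp(x)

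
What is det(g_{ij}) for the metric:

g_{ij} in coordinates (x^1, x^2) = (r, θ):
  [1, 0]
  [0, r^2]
For a 2×2 metric: det(g) = g_{11}·g_{22} - g_{12}·g_{21}
= (1)·(r^2) - (0)·(0)
= r^2 - 0
det(g) = r^2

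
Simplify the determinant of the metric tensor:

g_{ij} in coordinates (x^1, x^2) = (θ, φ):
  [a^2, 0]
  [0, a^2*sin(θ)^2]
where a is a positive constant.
For a 2×2 metric: det(g) = g_{11}·g_{22} - g_{12}·g_{21}
= (a^2)·(a^2*sin(θ)^2) - (0)·(0)
= a^4*sin(θ)^2 - 0
det(g) = a^4*sin(θ)^2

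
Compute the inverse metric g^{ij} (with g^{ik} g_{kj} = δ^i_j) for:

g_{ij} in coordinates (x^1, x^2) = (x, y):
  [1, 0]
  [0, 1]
The metric is diagonal, so g^{ij} is diagonal with entries 1/g_{ii}: diag(1, 1).
g^{ij}:
  [1, 0]
  [0, 1]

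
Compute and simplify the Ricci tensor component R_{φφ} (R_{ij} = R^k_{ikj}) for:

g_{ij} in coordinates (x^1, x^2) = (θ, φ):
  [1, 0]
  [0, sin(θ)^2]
Non-zero Christoffel symbols (Γ^k_{ij} = Γ^k_{ji}):
Γ^θ_{φ φ} = -sin(2*θ)/2
Γ^φ_{θ φ} = 1/tan(θ)
R^θ_{φ θ φ} = ∂_θ Γ^θ_{φ φ} - ∂_φ Γ^θ_{φ θ} + Γ^θ_{θ m} Γ^m_{φ φ} - Γ^θ_{φ m} Γ^m_{φ θ}
  = (-cos(2*θ)) - (0) + (0) - (-cos(θ)^2) = sin(θ)^2
R^φ_{φ φ φ} = 0 (a repeated index in an antisymmetric pair)
R_{φφ} = R^θ_{φ θ φ} + R^φ_{φ φ φ} = (sin(θ)^2) + (0) = sin(θ)^2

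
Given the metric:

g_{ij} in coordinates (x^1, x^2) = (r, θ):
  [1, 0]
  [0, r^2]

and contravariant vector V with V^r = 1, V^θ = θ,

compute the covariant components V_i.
V_i = g_{ij} V^j:
V_r = (1)(1) + (0)(θ) = 1
V_θ = (0)(1) + (r^2)(θ) = r^2*θ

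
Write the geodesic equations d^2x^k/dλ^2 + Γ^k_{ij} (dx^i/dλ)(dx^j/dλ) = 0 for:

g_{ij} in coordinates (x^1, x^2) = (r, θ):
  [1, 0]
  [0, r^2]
Geodesic equation: d^2x^k/dλ^2 + Γ^k_{ij} (dx^i/dλ)(dx^j/dλ) = 0.
Non-zero Christoffel symbols:
Γ^r_{θ θ} = -r
Γ^θ_{r θ} = 1/r
Substituting (the symmetric pair Γ^k_{ij}, Γ^k_{ji} combines into a factor 2):
d^2r/dλ^2 - r (dθ/dλ)^2 = 0
d^2θ/dλ^2 + (2/r) (dr/dλ)(dθ/dλ) = 0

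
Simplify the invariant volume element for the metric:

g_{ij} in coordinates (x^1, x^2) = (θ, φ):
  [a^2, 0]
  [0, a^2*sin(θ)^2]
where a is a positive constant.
det(g) = a^4*sin(θ)^2
√|det(g)| = a^2*sin(θ) (taking 0 < θ < π so that |sin(θ)| = sin(θ))
Volume element: dV = a^2*sin(θ) dθ dφ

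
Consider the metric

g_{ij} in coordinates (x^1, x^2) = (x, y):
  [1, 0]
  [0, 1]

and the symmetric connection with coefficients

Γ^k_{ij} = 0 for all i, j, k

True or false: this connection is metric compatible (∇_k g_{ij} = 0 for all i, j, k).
Using ∇_k g_{ij} = ∂_k g_{ij} - Γ^m_{ki} g_{mj} - Γ^m_{kj} g_{im}:
e.g. ∇_y g_{xy} = (0) - (0) - (0) = 0
Every component ∇_k g_{ij} vanishes: the connection is metric compatible.
True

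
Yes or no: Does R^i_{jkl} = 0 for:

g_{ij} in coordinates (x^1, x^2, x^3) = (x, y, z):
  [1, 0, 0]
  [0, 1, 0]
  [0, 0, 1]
All metric components are constant, so every Christoffel symbol vanishes and R^i_{jkl} = 0.
Yes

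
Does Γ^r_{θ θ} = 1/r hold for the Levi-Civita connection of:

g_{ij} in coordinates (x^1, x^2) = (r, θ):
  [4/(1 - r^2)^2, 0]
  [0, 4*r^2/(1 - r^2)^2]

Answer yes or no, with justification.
Γ^r_{θ θ} = (1/2) g^{rr} (∂_θ g_{rθ} + ∂_θ g_{rθ} - ∂_r g_{θθ}) = (1/2)((1 - r^2)^2/4)((0) + (0) - (-8*(r^3 + r)/(r^2 - 1)^3)) = (r^3 + r)/(r^2 - 1)
This differs from the proposed value 1/r.
No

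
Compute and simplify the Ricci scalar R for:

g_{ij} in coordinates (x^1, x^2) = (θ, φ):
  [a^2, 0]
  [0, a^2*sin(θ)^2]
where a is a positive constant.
Non-zero Christoffel symbols (Γ^k_{ij} = Γ^k_{ji}):
Γ^θ_{φ φ} = -sin(2*θ)/2
Γ^φ_{θ φ} = 1/tan(θ)
Ricci tensor (R_{ij} = R^k_{ikj}): R_{θθ} = 1, R_{θφ} = 0, R_{φφ} = sin(θ)^2
Inverse metric: g^{θθ} = 1/a^2, g^{φφ} = 1/(a^2*sin(θ)^2)
R = g^{ij} R_{ij} = (1/a^2)(1) + (1/(a^2*sin(θ)^2))(sin(θ)^2) = 2/a^2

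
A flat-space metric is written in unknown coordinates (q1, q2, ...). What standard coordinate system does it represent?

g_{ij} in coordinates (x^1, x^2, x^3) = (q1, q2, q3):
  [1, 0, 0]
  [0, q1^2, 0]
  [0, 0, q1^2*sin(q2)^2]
The line element ds^2 = dq1^2 + q1^2 dq2^2 + q1^2 sin(q2)^2 dq3^2 is dr^2 + r^2 dθ^2 + r^2 sin(θ)^2 dφ^2 with q1 = r, q2 = θ, q3 = φ.
spherical coordinates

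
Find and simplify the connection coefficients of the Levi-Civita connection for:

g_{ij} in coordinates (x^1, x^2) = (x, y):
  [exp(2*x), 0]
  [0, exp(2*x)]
Using Γ^k_{ij} = (1/2) g^{km} (∂_i g_{mj} + ∂_j g_{mi} - ∂_m g_{ij}); the metric is diagonal, so only the m = k term contributes.
Non-zero symbols (using the symmetry Γ^k_{ij} = Γ^k_{ji}):
Γ^x_{x x} = (1/2) g^{xx} (∂_x g_{xx} + ∂_x g_{xx} - ∂_x g_{xx}) = (1/2)(exp(-2*x))((2*exp(2*x)) + (2*exp(2*x)) - (2*exp(2*x))) = 1
Γ^x_{y y} = (1/2) g^{xx} (∂_y g_{xy} + ∂_y g_{xy} - ∂_x g_{yy}) = (1/2)(exp(-2*x))((0) + (0) - (2*exp(2*x))) = -1
Γ^y_{x y} = (1/2) g^{yy} (∂_x g_{yy} + ∂_y g_{yx} - ∂_y g_{xy}) = (1/2)(exp(-2*x))((2*exp(2*x)) + (0) - (0)) = 1
All other Christoffel symbols are zero.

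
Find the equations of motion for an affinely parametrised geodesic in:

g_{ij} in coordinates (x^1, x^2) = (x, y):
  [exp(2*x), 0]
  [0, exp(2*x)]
Geodesic equation: d^2x^k/dλ^2 + Γ^k_{ij} (dx^i/dλ)(dx^j/dλ) = 0.
Non-zero Christoffel symbols:
Γ^x_{x x} = 1
Γ^x_{y y} = -1
Γ^y_{x y} = 1
Substituting (the symmetric pair Γ^k_{ij}, Γ^k_{ji} combines into a factor 2):
d^2x/dλ^2 + (dx/dλ)^2 - (dy/dλ)^2 = 0
d^2y/dλ^2 + 2 (dx/dλ)(dy/dλ) = 0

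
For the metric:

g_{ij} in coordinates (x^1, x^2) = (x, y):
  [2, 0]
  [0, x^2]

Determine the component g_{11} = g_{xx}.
With x^1 = x, x^2 = y, g_{11} = g_{xx} is the row-1, column-1 entry of the matrix.
g_{11} = 2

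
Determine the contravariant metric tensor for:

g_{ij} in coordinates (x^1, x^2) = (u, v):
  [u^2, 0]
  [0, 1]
The metric is diagonal, so g^{ij} is diagonal with entries 1/g_{ii}: diag(1/(u^2), 1).
g^{ij}:
  [1/u^2, 0]
  [0, 1]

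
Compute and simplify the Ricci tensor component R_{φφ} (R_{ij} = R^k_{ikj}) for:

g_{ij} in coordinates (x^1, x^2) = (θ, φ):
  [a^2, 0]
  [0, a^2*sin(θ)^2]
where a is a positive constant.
Non-zero Christoffel symbols (Γ^k_{ij} = Γ^k_{ji}):
Γ^θ_{φ φ} = -sin(2*θ)/2
Γ^φ_{θ φ} = 1/tan(θ)
R^θ_{φ θ φ} = ∂_θ Γ^θ_{φ φ} - ∂_φ Γ^θ_{φ θ} + Γ^θ_{θ m} Γ^m_{φ φ} - Γ^θ_{φ m} Γ^m_{φ θ}
  = (-cos(2*θ)) - (0) + (0) - (-cos(θ)^2) = sin(θ)^2
R^φ_{φ φ φ} = 0 (a repeated index in an antisymmetric pair)
R_{φφ} = R^θ_{φ θ φ} + R^φ_{φ φ φ} = (sin(θ)^2) + (0) = sin(θ)^2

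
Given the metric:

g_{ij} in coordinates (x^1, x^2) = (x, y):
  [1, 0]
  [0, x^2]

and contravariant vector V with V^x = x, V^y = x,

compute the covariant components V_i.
V_i = g_{ij} V^j:
V_x = (1)(x) + (0)(x) = x
V_y = (0)(x) + (x^2)(x) = x^3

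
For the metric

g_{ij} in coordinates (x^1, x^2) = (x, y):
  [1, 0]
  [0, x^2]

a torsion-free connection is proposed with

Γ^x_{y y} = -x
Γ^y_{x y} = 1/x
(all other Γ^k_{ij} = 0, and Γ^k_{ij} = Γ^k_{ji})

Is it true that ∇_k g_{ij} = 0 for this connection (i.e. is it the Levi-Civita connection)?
Using ∇_k g_{ij} = ∂_k g_{ij} - Γ^m_{ki} g_{mj} - Γ^m_{kj} g_{im}:
e.g. ∇_x g_{yy} = (2*x) - (x) - (x) = 0
Every component ∇_k g_{ij} vanishes: the connection is metric compatible.
Yes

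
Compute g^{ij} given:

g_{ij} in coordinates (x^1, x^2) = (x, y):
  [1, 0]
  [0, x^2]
The metric is diagonal, so g^{ij} is diagonal with entries 1/g_{ii}: diag(1, 1/(x^2)).
g^{ij}:
  [1, 0]
  [0, 1/x^2]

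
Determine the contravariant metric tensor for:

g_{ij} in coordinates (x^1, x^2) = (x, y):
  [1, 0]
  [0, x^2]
The metric is diagonal, so g^{ij} is diagonal with entries 1/g_{ii}: diag(1, 1/(x^2)).
g^{ij}:
  [1, 0]
  [0, 1/x^2]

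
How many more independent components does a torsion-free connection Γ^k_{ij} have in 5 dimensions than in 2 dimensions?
Independent components in n dimensions: n × n(n+1)/2 = n^2(n+1)/2.
5D: 5 × 15 = 75
2D: 2 × 3 = 6
Difference = 75 - 6 = 69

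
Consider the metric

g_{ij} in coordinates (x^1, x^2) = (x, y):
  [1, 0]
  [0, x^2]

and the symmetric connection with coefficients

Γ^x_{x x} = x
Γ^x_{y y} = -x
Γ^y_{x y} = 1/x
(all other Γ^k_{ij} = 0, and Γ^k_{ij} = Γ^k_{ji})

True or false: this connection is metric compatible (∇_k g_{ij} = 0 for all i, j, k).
Using ∇_k g_{ij} = ∂_k g_{ij} - Γ^m_{ki} g_{mj} - Γ^m_{kj} g_{im}:
∇_x g_{xx} = (0) - (x) - (x) = -2*x ≠ 0
So the connection is not metric compatible (it is not the Levi-Civita connection).
False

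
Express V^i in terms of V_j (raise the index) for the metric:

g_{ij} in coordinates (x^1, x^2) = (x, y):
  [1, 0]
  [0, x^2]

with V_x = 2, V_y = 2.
Inverse metric (diagonal): g^{xx} = 1, g^{yy} = 1/x^2
V^i = g^{ij} V_j:
V^x = (1)(2) + (0)(2) = 2
V^y = (0)(2) + (1/x^2)(2) = 2/x^2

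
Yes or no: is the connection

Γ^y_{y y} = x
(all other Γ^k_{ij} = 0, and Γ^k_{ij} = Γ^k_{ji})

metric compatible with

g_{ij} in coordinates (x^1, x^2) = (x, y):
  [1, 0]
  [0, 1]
Using ∇_k g_{ij} = ∂_k g_{ij} - Γ^m_{ki} g_{mj} - Γ^m_{kj} g_{im}:
∇_y g_{yy} = (0) - (x) - (x) = -2*x ≠ 0
So the connection is not metric compatible (it is not the Levi-Civita connection).
No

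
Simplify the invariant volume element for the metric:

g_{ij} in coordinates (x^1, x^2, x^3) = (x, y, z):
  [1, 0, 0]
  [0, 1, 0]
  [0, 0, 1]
det(g) = 1
√|det(g)| = 1
Volume element: dV = 1 dx dy dz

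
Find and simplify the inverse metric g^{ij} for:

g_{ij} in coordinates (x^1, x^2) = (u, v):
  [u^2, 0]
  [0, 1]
The metric is diagonal, so g^{ij} is diagonal with entries 1/g_{ii}: diag(1/(u^2), 1).
g^{ij}:
  [1/u^2, 0]
  [0, 1]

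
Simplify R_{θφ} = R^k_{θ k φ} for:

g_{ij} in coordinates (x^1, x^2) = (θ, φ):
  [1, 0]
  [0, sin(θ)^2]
Non-zero Christoffel symbols (Γ^k_{ij} = Γ^k_{ji}):
Γ^θ_{φ φ} = -sin(2*θ)/2
Γ^φ_{θ φ} = 1/tan(θ)
R^θ_{θ θ φ} = 0 (a repeated index in an antisymmetric pair)
R^φ_{θ φ φ} = 0 (a repeated index in an antisymmetric pair)
R_{θφ} = R^θ_{θ θ φ} + R^φ_{θ φ φ} = (0) + (0) = 0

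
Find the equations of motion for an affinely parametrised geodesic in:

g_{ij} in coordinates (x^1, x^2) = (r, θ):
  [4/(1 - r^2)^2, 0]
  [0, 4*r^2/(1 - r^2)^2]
Geodesic equation: d^2x^k/dλ^2 + Γ^k_{ij} (dx^i/dλ)(dx^j/dλ) = 0.
Non-zero Christoffel symbols:
Γ^r_{r r} = 2*r/(1 - r^2)
Γ^r_{θ θ} = (r^3 + r)/(r^2 - 1)
Γ^θ_{r θ} = (-r^2 - 1)/(r^3 - r)
Substituting (the symmetric pair Γ^k_{ij}, Γ^k_{ji} combines into a factor 2):
d^2r/dλ^2 + (2*r/(1 - r^2)) (dr/dλ)^2 + ((r^3 + r)/(r^2 - 1)) (dθ/dλ)^2 = 0
d^2θ/dλ^2 + ((-2*r^2 - 2)/(r^3 - r)) (dr/dλ)(dθ/dλ) = 0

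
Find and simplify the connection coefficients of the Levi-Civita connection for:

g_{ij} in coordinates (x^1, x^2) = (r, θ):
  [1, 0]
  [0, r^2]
Using Γ^k_{ij} = (1/2) g^{km} (∂_i g_{mj} + ∂_j g_{mi} - ∂_m g_{ij}); the metric is diagonal, so only the m = k term contributes.
Non-zero symbols (using the symmetry Γ^k_{ij} = Γ^k_{ji}):
Γ^r_{θ θ} = (1/2) g^{rr} (∂_θ g_{rθ} + ∂_θ g_{rθ} - ∂_r g_{θθ}) = (1/2)(1)((0) + (0) - (2*r)) = -r
Γ^θ_{r θ} = (1/2) g^{θθ} (∂_r g_{θθ} + ∂_θ g_{θr} - ∂_θ g_{rθ}) = (1/2)(1/r^2)((2*r) + (0) - (0)) = 1/r
All other Christoffel symbols are zero.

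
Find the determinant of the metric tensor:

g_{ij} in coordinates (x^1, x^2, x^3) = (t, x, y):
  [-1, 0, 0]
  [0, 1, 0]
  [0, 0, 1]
Diagonal metric: det(g) = g_{11}·g_{22}·g_{33}
= (-1)·(1)·(1)
det(g) = -1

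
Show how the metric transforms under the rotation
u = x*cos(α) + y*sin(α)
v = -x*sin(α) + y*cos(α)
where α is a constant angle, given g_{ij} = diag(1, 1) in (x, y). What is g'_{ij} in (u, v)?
Invert the transformation: x = u*cos(α) - v*sin(α), y = u*sin(α) + v*cos(α)
g'_{ij} = (∂x^k/∂x'^i)(∂x^l/∂x'^j) g_{kl}; with g_{kl} = δ_{kl} this is Σ_k (∂x^k/∂x'^i)(∂x^k/∂x'^j).
Jacobian: ∂x/∂u = cos(α), ∂x/∂v = -sin(α), ∂y/∂u = sin(α), ∂y/∂v = cos(α)
g'_{uu} = (cos(α))(cos(α)) + (sin(α))(sin(α)) = 1
g'_{uv} = (cos(α))(-sin(α)) + (sin(α))(cos(α)) = 0
g'_{vv} = (-sin(α))(-sin(α)) + (cos(α))(cos(α)) = 1
g'_{ij} = diag(1, 1)
The Euclidean metric is invariant under rotations.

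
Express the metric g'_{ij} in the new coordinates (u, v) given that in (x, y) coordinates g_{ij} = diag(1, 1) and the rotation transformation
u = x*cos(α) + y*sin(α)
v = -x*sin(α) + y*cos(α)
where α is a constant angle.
Invert the transformation: x = u*cos(α) - v*sin(α), y = u*sin(α) + v*cos(α)
g'_{ij} = (∂x^k/∂x'^i)(∂x^l/∂x'^j) g_{kl}; with g_{kl} = δ_{kl} this is Σ_k (∂x^k/∂x'^i)(∂x^k/∂x'^j).
Jacobian: ∂x/∂u = cos(α), ∂x/∂v = -sin(α), ∂y/∂u = sin(α), ∂y/∂v = cos(α)
g'_{uu} = (cos(α))(cos(α)) + (sin(α))(sin(α)) = 1
g'_{uv} = (cos(α))(-sin(α)) + (sin(α))(cos(α)) = 0
g'_{vv} = (-sin(α))(-sin(α)) + (cos(α))(cos(α)) = 1
g'_{ij} = diag(1, 1)
The Euclidean metric is invariant under rotations.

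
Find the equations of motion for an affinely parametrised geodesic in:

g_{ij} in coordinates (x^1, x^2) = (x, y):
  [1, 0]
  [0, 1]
Geodesic equation: d^2x^k/dλ^2 + Γ^k_{ij} (dx^i/dλ)(dx^j/dλ) = 0.
All Christoffel symbols vanish, so the geodesics are straight lines:
d^2x/dλ^2 = 0
d^2y/dλ^2 = 0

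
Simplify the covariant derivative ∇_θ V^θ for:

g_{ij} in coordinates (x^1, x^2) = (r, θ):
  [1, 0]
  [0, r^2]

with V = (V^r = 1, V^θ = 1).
Non-zero Christoffel symbols:
Γ^r_{θ θ} = -r
Γ^θ_{r θ} = 1/r
∇_θ V^θ = ∂_θ V^θ + Γ^θ_{θ j} V^j
  = (0) + (1/r)(1) + (0)(1)
  = 1/r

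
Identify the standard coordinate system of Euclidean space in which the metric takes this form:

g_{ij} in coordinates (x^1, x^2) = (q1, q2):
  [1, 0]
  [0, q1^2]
The line element ds^2 = dq1^2 + q1^2 dq2^2 is dr^2 + r^2 dθ^2 with q1 = r, q2 = θ.
polar coordinates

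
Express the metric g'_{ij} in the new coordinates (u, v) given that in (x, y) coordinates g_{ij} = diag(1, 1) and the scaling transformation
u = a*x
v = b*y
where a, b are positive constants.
Invert the transformation: x = u/a, y = v/b
g'_{ij} = (∂x^k/∂x'^i)(∂x^l/∂x'^j) g_{kl}; with g_{kl} = δ_{kl} this is Σ_k (∂x^k/∂x'^i)(∂x^k/∂x'^j).
Jacobian: ∂x/∂u = 1/a, ∂x/∂v = 0, ∂y/∂u = 0, ∂y/∂v = 1/b
g'_{uu} = (1/a)(1/a) + (0)(0) = 1/a^2
g'_{uv} = (1/a)(0) + (0)(1/b) = 0
g'_{vv} = (0)(0) + (1/b)(1/b) = 1/b^2
g'_{ij} = diag(1/a^2, 1/b^2)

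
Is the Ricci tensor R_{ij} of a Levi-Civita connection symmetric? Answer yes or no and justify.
R_{ij} = R^k_{ikj}; the pair symmetry R_{kilj} = R_{ljki} gives R_{ij} = R_{ji}.
Yes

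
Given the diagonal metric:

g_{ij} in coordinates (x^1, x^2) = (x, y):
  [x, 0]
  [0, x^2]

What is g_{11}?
With x^1 = x, x^2 = y, g_{11} = g_{xx} is the row-1, column-1 entry of the matrix.
g_{11} = x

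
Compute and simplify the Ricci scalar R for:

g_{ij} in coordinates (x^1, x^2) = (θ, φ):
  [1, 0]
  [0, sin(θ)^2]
Non-zero Christoffel symbols (Γ^k_{ij} = Γ^k_{ji}):
Γ^θ_{φ φ} = -sin(2*θ)/2
Γ^φ_{θ φ} = 1/tan(θ)
Ricci tensor (R_{ij} = R^k_{ikj}): R_{θθ} = 1, R_{θφ} = 0, R_{φφ} = sin(θ)^2
Inverse metric: g^{θθ} = 1, g^{φφ} = 1/sin(θ)^2
R = g^{ij} R_{ij} = (1)(1) + (1/sin(θ)^2)(sin(θ)^2) = 2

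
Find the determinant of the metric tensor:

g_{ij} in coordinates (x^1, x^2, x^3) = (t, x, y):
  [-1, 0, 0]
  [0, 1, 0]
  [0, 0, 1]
Diagonal metric: det(g) = g_{11}·g_{22}·g_{33}
= (-1)·(1)·(1)
det(g) = -1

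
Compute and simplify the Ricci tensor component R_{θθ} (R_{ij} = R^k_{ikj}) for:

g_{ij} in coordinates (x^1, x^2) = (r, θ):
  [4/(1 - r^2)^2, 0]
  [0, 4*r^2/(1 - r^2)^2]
Non-zero Christoffel symbols (Γ^k_{ij} = Γ^k_{ji}):
Γ^r_{r r} = 2*r/(1 - r^2)
Γ^r_{θ θ} = (r^3 + r)/(r^2 - 1)
Γ^θ_{r θ} = (-r^2 - 1)/(r^3 - r)
R^r_{θ r θ} = ∂_r Γ^r_{θ θ} - ∂_θ Γ^r_{θ r} + Γ^r_{r m} Γ^m_{θ θ} - Γ^r_{θ m} Γ^m_{θ r}
  = ((r^4 - 4*r^2 - 1)/(r^2 - 1)^2) - (0) + (-2*r^2*(r^2 + 1)/(r^2 - 1)^2) - (-(r^2 + 1)^2/(r^2 - 1)^2) = -4*r^2/(r^2 - 1)^2
R^θ_{θ θ θ} = 0 (a repeated index in an antisymmetric pair)
R_{θθ} = R^r_{θ r θ} + R^θ_{θ θ θ} = (-4*r^2/(r^2 - 1)^2) + (0) = -4*r^2/(r^2 - 1)^2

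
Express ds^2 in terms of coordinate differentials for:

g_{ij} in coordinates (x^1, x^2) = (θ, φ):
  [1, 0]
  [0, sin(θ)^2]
ds^2 = g_{ij} dx^i dx^j; only the non-zero components contribute.
ds^2 = dθ^2 + sin(θ)^2 dφ^2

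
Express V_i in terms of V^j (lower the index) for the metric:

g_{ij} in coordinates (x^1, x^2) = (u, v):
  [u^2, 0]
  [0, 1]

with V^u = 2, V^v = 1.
V_i = g_{ij} V^j:
V_u = (u^2)(2) + (0)(1) = 2*u^2
V_v = (0)(2) + (1)(1) = 1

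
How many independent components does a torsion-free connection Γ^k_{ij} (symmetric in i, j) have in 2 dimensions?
Γ^k_{ij} has n choices for the upper index and n(n+1)/2 independent symmetric lower index pairs.
Total = 2 × 2×3/2 = 2 × 3 = 6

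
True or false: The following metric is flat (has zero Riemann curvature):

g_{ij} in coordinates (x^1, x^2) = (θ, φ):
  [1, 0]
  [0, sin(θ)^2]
Non-zero Christoffel symbols:
Γ^θ_{φ φ} = -sin(2*θ)/2
Γ^φ_{θ φ} = 1/tan(θ)
Ricci tensor: R_{θθ} = 1, R_{θφ} = 0, R_{φφ} = sin(θ)^2
The Ricci tensor is non-zero, so the Riemann tensor is non-zero: not flat.
False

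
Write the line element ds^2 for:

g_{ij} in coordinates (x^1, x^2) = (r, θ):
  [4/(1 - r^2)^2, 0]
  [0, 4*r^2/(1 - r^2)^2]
ds^2 = g_{ij} dx^i dx^j; only the non-zero components contribute.
ds^2 = (4/(1 - r^2)^2) dr^2 + (4*r^2/(1 - r^2)^2) dθ^2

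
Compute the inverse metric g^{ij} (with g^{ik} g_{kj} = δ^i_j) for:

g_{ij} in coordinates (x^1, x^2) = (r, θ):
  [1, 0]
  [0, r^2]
The metric is diagonal, so g^{ij} is diagonal with entries 1/g_{ii}: diag(1, 1/(r^2)).
g^{ij}:
  [1, 0]
  [0, 1/r^2]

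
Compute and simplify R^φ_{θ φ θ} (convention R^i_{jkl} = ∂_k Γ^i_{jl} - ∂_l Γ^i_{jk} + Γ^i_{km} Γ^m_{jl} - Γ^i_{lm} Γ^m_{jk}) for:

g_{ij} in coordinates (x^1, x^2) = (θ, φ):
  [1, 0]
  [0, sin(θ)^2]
Non-zero Christoffel symbols (Γ^k_{ij} = Γ^k_{ji}):
Γ^θ_{φ φ} = -sin(2*θ)/2
Γ^φ_{θ φ} = 1/tan(θ)
R^φ_{θ φ θ} = ∂_φ Γ^φ_{θ θ} - ∂_θ Γ^φ_{θ φ} + Γ^φ_{φ m} Γ^m_{θ θ} - Γ^φ_{θ m} Γ^m_{θ φ}
  = (0) - (-1/sin(θ)^2) + (0) - (1/tan(θ)^2) = 1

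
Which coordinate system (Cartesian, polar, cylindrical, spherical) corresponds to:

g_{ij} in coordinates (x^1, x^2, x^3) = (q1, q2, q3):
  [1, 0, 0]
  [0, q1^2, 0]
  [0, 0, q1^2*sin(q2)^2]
The line element ds^2 = dq1^2 + q1^2 dq2^2 + q1^2 sin(q2)^2 dq3^2 is dr^2 + r^2 dθ^2 + r^2 sin(θ)^2 dφ^2 with q1 = r, q2 = θ, q3 = φ.
spherical coordinates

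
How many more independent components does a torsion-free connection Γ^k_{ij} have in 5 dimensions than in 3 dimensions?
Independent components in n dimensions: n × n(n+1)/2 = n^2(n+1)/2.
5D: 5 × 15 = 75
3D: 3 × 6 = 18
Difference = 75 - 18 = 57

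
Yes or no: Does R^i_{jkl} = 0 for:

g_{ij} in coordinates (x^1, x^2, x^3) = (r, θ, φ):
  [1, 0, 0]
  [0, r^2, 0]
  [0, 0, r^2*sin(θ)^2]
Non-zero Christoffel symbols:
Γ^r_{θ θ} = -r
Γ^r_{φ φ} = -r*sin(θ)^2
Γ^θ_{r θ} = 1/r
Γ^θ_{φ φ} = -sin(2*θ)/2
Γ^φ_{r φ} = 1/r
Γ^φ_{θ φ} = 1/tan(θ)
Ricci tensor: R_{rr} = 0, R_{rθ} = 0, R_{rφ} = 0, R_{θθ} = 0, R_{θφ} = 0, R_{φφ} = 0
All R_{ij} vanish; in 3 dimensions the Riemann tensor is fully determined by the Ricci tensor, so R^i_{jkl} = 0: the metric is flat (curvilinear coordinates on flat space).
Yes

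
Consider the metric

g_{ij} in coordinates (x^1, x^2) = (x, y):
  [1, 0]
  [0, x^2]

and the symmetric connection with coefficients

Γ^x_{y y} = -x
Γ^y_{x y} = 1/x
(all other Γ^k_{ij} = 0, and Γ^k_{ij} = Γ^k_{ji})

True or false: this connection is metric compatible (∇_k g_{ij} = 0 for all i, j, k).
Using ∇_k g_{ij} = ∂_k g_{ij} - Γ^m_{ki} g_{mj} - Γ^m_{kj} g_{im}:
e.g. ∇_x g_{yy} = (2*x) - (x) - (x) = 0
Every component ∇_k g_{ij} vanishes: the connection is metric compatible.
True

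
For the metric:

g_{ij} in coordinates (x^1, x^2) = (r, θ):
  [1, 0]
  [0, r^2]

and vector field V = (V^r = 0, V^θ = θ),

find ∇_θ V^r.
Non-zero Christoffel symbols:
Γ^r_{θ θ} = -r
Γ^θ_{r θ} = 1/r
∇_θ V^r = ∂_θ V^r + Γ^r_{θ j} V^j
  = (0) + (0)(0) + (-r)(θ)
  = -r*θ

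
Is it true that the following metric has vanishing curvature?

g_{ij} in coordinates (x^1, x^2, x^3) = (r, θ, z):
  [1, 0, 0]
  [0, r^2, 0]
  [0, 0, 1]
Non-zero Christoffel symbols:
Γ^r_{θ θ} = -r
Γ^θ_{r θ} = 1/r
Ricci tensor: R_{rr} = 0, R_{rθ} = 0, R_{rz} = 0, R_{θθ} = 0, R_{θz} = 0, R_{zz} = 0
All R_{ij} vanish; in 3 dimensions the Riemann tensor is fully determined by the Ricci tensor, so R^i_{jkl} = 0: the metric is flat (curvilinear coordinates on flat space).
Yes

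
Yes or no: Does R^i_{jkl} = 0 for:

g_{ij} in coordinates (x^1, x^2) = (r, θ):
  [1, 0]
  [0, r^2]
Non-zero Christoffel symbols:
Γ^r_{θ θ} = -r
Γ^θ_{r θ} = 1/r
Ricci tensor: R_{rr} = 0, R_{rθ} = 0, R_{θθ} = 0
All R_{ij} vanish; in 2 dimensions the Riemann tensor is fully determined by the Ricci tensor, so R^i_{jkl} = 0: the metric is flat (curvilinear coordinates on flat space).
Yes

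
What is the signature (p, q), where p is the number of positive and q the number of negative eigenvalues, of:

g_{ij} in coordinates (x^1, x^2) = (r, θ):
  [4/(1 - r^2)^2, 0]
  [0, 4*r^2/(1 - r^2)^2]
The metric is diagonal, so its eigenvalues are the diagonal entries: 4/(1 - r^2)^2, 4*r^2/(1 - r^2)^2 (at a generic point, where coordinate-dependent entries are positive).
2 positive, 0 negative.
(2, 0) - Riemannian (positive definite)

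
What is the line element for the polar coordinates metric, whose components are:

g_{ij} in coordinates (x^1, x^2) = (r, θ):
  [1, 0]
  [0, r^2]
ds^2 = g_{ij} dx^i dx^j; only the non-zero components contribute.
ds^2 = dr^2 + r^2 dθ^2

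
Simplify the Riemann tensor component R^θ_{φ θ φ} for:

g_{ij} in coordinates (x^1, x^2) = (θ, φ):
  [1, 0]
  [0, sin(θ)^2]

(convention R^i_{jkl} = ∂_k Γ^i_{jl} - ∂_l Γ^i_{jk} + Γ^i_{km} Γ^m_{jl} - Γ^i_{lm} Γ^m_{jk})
Non-zero Christoffel symbols (Γ^k_{ij} = Γ^k_{ji}):
Γ^θ_{φ φ} = -sin(2*θ)/2
Γ^φ_{θ φ} = 1/tan(θ)
R^θ_{φ θ φ} = ∂_θ Γ^θ_{φ φ} - ∂_φ Γ^θ_{φ θ} + Γ^θ_{θ m} Γ^m_{φ φ} - Γ^θ_{φ m} Γ^m_{φ θ}
  = (-cos(2*θ)) - (0) + (0) - (-cos(θ)^2) = sin(θ)^2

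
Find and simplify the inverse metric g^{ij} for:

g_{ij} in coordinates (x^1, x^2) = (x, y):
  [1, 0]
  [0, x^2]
The metric is diagonal, so g^{ij} is diagonal with entries 1/g_{ii}: diag(1, 1/(x^2)).
g^{ij}:
  [1, 0]
  [0, 1/x^2]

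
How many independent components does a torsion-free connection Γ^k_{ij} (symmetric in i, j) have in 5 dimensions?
Γ^k_{ij} has n choices for the upper index and n(n+1)/2 independent symmetric lower index pairs.
Total = 5 × 5×6/2 = 5 × 15 = 75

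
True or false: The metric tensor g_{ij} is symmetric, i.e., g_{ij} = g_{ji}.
By definition the metric is a symmetric bilinear form, g_{ij} = g_{ji}.
True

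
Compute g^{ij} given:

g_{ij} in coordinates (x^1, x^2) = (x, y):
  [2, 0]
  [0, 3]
The metric is diagonal, so g^{ij} is diagonal with entries 1/g_{ii}: diag(1/2, 1/3).
g^{ij}:
  [1/2, 0]
  [0, 1/3]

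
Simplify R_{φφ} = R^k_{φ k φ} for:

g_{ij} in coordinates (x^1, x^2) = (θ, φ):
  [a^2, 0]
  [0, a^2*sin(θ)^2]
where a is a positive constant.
Non-zero Christoffel symbols (Γ^k_{ij} = Γ^k_{ji}):
Γ^θ_{φ φ} = -sin(2*θ)/2
Γ^φ_{θ φ} = 1/tan(θ)
R^θ_{φ θ φ} = ∂_θ Γ^θ_{φ φ} - ∂_φ Γ^θ_{φ θ} + Γ^θ_{θ m} Γ^m_{φ φ} - Γ^θ_{φ m} Γ^m_{φ θ}
  = (-cos(2*θ)) - (0) + (0) - (-cos(θ)^2) = sin(θ)^2
R^φ_{φ φ φ} = 0 (a repeated index in an antisymmetric pair)
R_{φφ} = R^θ_{φ θ φ} + R^φ_{φ φ φ} = (sin(θ)^2) + (0) = sin(θ)^2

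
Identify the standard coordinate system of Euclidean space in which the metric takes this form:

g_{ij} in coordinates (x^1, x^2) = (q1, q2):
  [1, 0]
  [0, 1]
All components are constant and the metric is the identity, i.e. orthonormal rectilinear coordinates.
Cartesian (2D) coordinates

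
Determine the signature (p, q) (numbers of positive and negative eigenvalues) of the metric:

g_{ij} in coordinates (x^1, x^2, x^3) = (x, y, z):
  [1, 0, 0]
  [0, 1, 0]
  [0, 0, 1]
The metric is diagonal, so its eigenvalues are the diagonal entries: 1, 1, 1 (at a generic point, where coordinate-dependent entries are positive).
3 positive, 0 negative.
(3, 0) - Riemannian (positive definite)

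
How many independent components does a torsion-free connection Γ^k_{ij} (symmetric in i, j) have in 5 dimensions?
Γ^k_{ij} has n choices for the upper index and n(n+1)/2 independent symmetric lower index pairs.
Total = 5 × 5×6/2 = 5 × 15 = 75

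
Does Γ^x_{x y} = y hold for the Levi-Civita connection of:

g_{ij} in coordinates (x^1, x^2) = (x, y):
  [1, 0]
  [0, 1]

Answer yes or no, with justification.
Γ^x_{x y} = (1/2) g^{xx} (∂_x g_{xy} + ∂_y g_{xx} - ∂_x g_{xy}) = (1/2)(1)((0) + (0) - (0)) = 0
This differs from the proposed value y.
No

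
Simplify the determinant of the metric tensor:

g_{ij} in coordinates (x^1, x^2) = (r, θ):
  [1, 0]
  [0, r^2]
For a 2×2 metric: det(g) = g_{11}·g_{22} - g_{12}·g_{21}
= (1)·(r^2) - (0)·(0)
= r^2 - 0
det(g) = r^2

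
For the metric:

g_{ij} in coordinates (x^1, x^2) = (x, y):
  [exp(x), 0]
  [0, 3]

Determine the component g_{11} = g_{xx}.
With x^1 = x, x^2 = y, g_{11} = g_{xx} is the row-1, column-1 entry of the matrix.
g_{11} = exp(x)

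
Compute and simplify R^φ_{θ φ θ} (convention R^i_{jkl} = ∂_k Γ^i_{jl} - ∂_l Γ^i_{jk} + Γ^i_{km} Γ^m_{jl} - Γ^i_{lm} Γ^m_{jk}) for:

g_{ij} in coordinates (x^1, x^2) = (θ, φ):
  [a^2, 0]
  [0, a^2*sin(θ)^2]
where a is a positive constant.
Non-zero Christoffel symbols (Γ^k_{ij} = Γ^k_{ji}):
Γ^θ_{φ φ} = -sin(2*θ)/2
Γ^φ_{θ φ} = 1/tan(θ)
R^φ_{θ φ θ} = ∂_φ Γ^φ_{θ θ} - ∂_θ Γ^φ_{θ φ} + Γ^φ_{φ m} Γ^m_{θ θ} - Γ^φ_{θ m} Γ^m_{θ φ}
  = (0) - (-1/sin(θ)^2) + (0) - (1/tan(θ)^2) = 1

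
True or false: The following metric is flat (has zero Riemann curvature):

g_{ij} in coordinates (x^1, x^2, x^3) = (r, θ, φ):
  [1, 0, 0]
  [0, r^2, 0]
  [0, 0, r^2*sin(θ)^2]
Non-zero Christoffel symbols:
Γ^r_{θ θ} = -r
Γ^r_{φ φ} = -r*sin(θ)^2
Γ^θ_{r θ} = 1/r
Γ^θ_{φ φ} = -sin(2*θ)/2
Γ^φ_{r φ} = 1/r
Γ^φ_{θ φ} = 1/tan(θ)
Ricci tensor: R_{rr} = 0, R_{rθ} = 0, R_{rφ} = 0, R_{θθ} = 0, R_{θφ} = 0, R_{φφ} = 0
All R_{ij} vanish; in 3 dimensions the Riemann tensor is fully determined by the Ricci tensor, so R^i_{jkl} = 0: the metric is flat (curvilinear coordinates on flat space).
True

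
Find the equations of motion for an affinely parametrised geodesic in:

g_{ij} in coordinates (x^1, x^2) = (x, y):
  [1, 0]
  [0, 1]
Geodesic equation: d^2x^k/dλ^2 + Γ^k_{ij} (dx^i/dλ)(dx^j/dλ) = 0.
All Christoffel symbols vanish, so the geodesics are straight lines:
d^2x/dλ^2 = 0
d^2y/dλ^2 = 0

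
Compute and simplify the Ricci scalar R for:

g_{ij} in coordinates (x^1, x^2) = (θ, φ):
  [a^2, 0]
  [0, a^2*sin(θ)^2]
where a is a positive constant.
Non-zero Christoffel symbols (Γ^k_{ij} = Γ^k_{ji}):
Γ^θ_{φ φ} = -sin(2*θ)/2
Γ^φ_{θ φ} = 1/tan(θ)
Ricci tensor (R_{ij} = R^k_{ikj}): R_{θθ} = 1, R_{θφ} = 0, R_{φφ} = sin(θ)^2
Inverse metric: g^{θθ} = 1/a^2, g^{φφ} = 1/(a^2*sin(θ)^2)
R = g^{ij} R_{ij} = (1/a^2)(1) + (1/(a^2*sin(θ)^2))(sin(θ)^2) = 2/a^2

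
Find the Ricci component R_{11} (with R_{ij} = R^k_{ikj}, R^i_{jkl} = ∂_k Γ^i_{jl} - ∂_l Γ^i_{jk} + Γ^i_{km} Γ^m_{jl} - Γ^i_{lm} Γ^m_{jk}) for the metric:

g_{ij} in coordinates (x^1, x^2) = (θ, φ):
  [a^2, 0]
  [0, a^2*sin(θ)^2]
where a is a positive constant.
Non-zero Christoffel symbols (Γ^k_{ij} = Γ^k_{ji}):
Γ^θ_{φ φ} = -sin(2*θ)/2
Γ^φ_{θ φ} = 1/tan(θ)
R^θ_{θ θ θ} = 0 (a repeated index in an antisymmetric pair)
R^φ_{θ φ θ} = ∂_φ Γ^φ_{θ θ} - ∂_θ Γ^φ_{θ φ} + Γ^φ_{φ m} Γ^m_{θ θ} - Γ^φ_{θ m} Γ^m_{θ φ}
  = (0) - (-1/sin(θ)^2) + (0) - (1/tan(θ)^2) = 1
R_{θθ} = R^θ_{θ θ θ} + R^φ_{θ φ θ} = (0) + (1) = 1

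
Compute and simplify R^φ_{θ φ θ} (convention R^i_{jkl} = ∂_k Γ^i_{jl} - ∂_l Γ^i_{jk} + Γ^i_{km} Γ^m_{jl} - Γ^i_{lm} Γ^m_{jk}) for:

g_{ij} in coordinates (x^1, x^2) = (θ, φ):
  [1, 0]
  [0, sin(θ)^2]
Non-zero Christoffel symbols (Γ^k_{ij} = Γ^k_{ji}):
Γ^θ_{φ φ} = -sin(2*θ)/2
Γ^φ_{θ φ} = 1/tan(θ)
R^φ_{θ φ θ} = ∂_φ Γ^φ_{θ θ} - ∂_θ Γ^φ_{θ φ} + Γ^φ_{φ m} Γ^m_{θ θ} - Γ^φ_{θ m} Γ^m_{θ φ}
  = (0) - (-1/sin(θ)^2) + (0) - (1/tan(θ)^2) = 1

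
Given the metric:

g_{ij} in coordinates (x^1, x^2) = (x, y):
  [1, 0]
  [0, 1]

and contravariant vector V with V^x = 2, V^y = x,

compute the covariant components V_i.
V_i = g_{ij} V^j:
V_x = (1)(2) + (0)(x) = 2
V_y = (0)(2) + (1)(x) = x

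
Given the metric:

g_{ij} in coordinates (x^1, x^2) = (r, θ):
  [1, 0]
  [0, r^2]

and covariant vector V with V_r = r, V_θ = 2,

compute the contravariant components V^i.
Inverse metric (diagonal): g^{rr} = 1, g^{θθ} = 1/r^2
V^i = g^{ij} V_j:
V^r = (1)(r) + (0)(2) = r
V^θ = (0)(r) + (1/r^2)(2) = 2/r^2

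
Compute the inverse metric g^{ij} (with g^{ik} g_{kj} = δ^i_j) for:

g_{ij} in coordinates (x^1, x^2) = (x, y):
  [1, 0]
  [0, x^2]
The metric is diagonal, so g^{ij} is diagonal with entries 1/g_{ii}: diag(1, 1/(x^2)).
g^{ij}:
  [1, 0]
  [0, 1/x^2]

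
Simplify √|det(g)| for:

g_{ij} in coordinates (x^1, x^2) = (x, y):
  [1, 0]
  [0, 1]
det(g) = 1
√|det(g)| = 1
Volume element: dV = 1 dx dy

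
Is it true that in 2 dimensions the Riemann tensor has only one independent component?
The number of independent components is n^2(n^2-1)/12 = 4·3/12 = 1 for n = 2 (e.g. R_{1212}).
Yes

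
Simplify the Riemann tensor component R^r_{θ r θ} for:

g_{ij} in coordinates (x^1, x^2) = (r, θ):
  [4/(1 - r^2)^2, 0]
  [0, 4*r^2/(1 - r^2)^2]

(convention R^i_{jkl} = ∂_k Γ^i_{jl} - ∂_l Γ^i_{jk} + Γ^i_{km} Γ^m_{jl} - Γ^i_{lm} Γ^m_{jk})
Non-zero Christoffel symbols (Γ^k_{ij} = Γ^k_{ji}):
Γ^r_{r r} = 2*r/(1 - r^2)
Γ^r_{θ θ} = (r^3 + r)/(r^2 - 1)
Γ^θ_{r θ} = (-r^2 - 1)/(r^3 - r)
R^r_{θ r θ} = ∂_r Γ^r_{θ θ} - ∂_θ Γ^r_{θ r} + Γ^r_{r m} Γ^m_{θ θ} - Γ^r_{θ m} Γ^m_{θ r}
  = ((r^4 - 4*r^2 - 1)/(r^2 - 1)^2) - (0) + (-2*r^2*(r^2 + 1)/(r^2 - 1)^2) - (-(r^2 + 1)^2/(r^2 - 1)^2) = -4*r^2/(r^2 - 1)^2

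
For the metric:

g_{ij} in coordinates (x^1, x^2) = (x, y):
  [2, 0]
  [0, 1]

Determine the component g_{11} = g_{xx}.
With x^1 = x, x^2 = y, g_{11} = g_{xx} is the row-1, column-1 entry of the matrix.
g_{11} = 2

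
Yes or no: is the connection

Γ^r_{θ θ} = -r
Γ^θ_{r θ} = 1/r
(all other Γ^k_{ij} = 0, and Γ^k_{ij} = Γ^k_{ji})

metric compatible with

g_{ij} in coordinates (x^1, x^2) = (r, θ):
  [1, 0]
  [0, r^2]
Using ∇_k g_{ij} = ∂_k g_{ij} - Γ^m_{ki} g_{mj} - Γ^m_{kj} g_{im}:
e.g. ∇_r g_{θθ} = (2*r) - (r) - (r) = 0
Every component ∇_k g_{ij} vanishes: the connection is metric compatible.
Yes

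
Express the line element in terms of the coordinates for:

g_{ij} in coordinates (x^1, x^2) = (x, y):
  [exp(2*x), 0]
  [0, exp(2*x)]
ds^2 = g_{ij} dx^i dx^j; only the non-zero components contribute.
ds^2 = exp(2*x) dx^2 + exp(2*x) dy^2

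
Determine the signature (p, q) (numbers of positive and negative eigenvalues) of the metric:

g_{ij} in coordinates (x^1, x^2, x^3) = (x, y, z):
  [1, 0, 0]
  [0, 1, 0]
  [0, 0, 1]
The metric is diagonal, so its eigenvalues are the diagonal entries: 1, 1, 1 (at a generic point, where coordinate-dependent entries are positive).
3 positive, 0 negative.
(3, 0) - Riemannian (positive definite)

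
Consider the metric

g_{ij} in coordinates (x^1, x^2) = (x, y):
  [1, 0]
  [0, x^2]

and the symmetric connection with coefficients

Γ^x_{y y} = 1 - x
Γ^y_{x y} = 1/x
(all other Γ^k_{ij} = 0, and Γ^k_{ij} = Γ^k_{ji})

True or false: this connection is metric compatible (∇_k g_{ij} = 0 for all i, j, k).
Using ∇_k g_{ij} = ∂_k g_{ij} - Γ^m_{ki} g_{mj} - Γ^m_{kj} g_{im}:
∇_y g_{xy} = (0) - (x) - (1 - x) = -1 ≠ 0
So the connection is not metric compatible (it is not the Levi-Civita connection).
False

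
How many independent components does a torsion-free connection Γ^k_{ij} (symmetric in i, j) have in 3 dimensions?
Γ^k_{ij} has n choices for the upper index and n(n+1)/2 independent symmetric lower index pairs.
Total = 3 × 3×4/2 = 3 × 6 = 18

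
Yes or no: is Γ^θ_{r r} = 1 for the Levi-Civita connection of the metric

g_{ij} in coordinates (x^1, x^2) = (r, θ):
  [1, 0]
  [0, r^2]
Γ^θ_{r r} = (1/2) g^{θθ} (∂_r g_{θr} + ∂_r g_{θr} - ∂_θ g_{rr}) = (1/2)(1/r^2)((0) + (0) - (0)) = 0
This differs from the proposed value 1.
No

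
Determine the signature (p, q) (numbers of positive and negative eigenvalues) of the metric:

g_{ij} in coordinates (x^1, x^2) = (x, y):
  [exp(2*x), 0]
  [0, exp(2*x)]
The metric is diagonal, so its eigenvalues are the diagonal entries: exp(2*x), exp(2*x) (at a generic point, where coordinate-dependent entries are positive).
2 positive, 0 negative.
(2, 0) - Riemannian (positive definite)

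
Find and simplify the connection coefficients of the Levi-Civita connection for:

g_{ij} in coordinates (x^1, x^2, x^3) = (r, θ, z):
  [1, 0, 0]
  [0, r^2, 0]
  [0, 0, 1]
Using Γ^k_{ij} = (1/2) g^{km} (∂_i g_{mj} + ∂_j g_{mi} - ∂_m g_{ij}); the metric is diagonal, so only the m = k term contributes.
Non-zero symbols (using the symmetry Γ^k_{ij} = Γ^k_{ji}):
Γ^r_{θ θ} = (1/2) g^{rr} (∂_θ g_{rθ} + ∂_θ g_{rθ} - ∂_r g_{θθ}) = (1/2)(1)((0) + (0) - (2*r)) = -r
Γ^θ_{r θ} = (1/2) g^{θθ} (∂_r g_{θθ} + ∂_θ g_{θr} - ∂_θ g_{rθ}) = (1/2)(1/r^2)((2*r) + (0) - (0)) = 1/r
All other Christoffel symbols are zero.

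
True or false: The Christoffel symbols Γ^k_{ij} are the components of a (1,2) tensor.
Under a change of coordinates Γ picks up an inhomogeneous term ∂²x/∂x'∂x'; e.g. Γ = 0 in Cartesian coordinates but Γ^r_{θθ} = -r in polar coordinates on the same flat plane.
False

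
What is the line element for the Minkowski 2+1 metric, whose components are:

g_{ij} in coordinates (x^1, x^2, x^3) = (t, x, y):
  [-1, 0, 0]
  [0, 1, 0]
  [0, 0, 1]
ds^2 = g_{ij} dx^i dx^j; only the non-zero components contribute.
ds^2 = -dt^2 + dx^2 + dy^2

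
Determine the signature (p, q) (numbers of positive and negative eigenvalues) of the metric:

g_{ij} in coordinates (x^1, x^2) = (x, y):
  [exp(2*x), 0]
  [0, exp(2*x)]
The metric is diagonal, so its eigenvalues are the diagonal entries: exp(2*x), exp(2*x) (at a generic point, where coordinate-dependent entries are positive).
2 positive, 0 negative.
(2, 0) - Riemannian (positive definite)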